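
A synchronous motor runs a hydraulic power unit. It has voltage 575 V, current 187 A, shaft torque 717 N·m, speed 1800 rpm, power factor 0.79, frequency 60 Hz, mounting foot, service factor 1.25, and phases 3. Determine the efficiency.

ω = 2π × 1800/60 = 188.5 rad/s; P_out = τω = 717 × 188.5 = 135155 W
P_in = √3·V_L·I_L·cosφ = 1.732 × 575 × 187 × 0.79 = 147124 W
η = P_out / P_in = 135155 / 147124 = 0.919 = 91.9%

91.9 %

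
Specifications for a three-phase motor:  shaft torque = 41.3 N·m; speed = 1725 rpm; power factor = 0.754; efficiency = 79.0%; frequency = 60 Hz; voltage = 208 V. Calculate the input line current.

34.8 A

ω = 2π×1725/60 = 180.6 rad/s; P_out = τω = 41.3 × 180.6 = 7459 W
P_in = P_out / η = 7459 / 0.790 = 9442 W
I_L = P_in / (√3·V_L·cosφ) = 9442 / (1.732 × 208 × 0.754) = 34.8 A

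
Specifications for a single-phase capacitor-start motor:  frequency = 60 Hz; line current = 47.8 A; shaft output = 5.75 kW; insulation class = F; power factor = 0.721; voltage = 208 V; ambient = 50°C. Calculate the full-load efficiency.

P_out = 5.75 kW = 5750 W
P_in = V·I·cosφ = 208 × 47.8 × 0.721 = 7168 W
η = P_out / P_in = 5750 / 7168 = 0.802 = 80.2%

80.2 %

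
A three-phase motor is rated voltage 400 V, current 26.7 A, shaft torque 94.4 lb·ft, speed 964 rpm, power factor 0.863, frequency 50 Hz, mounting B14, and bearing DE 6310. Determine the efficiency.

80.9 %

τ = 94.4 lb·ft × 1.356 = 128 N·m
ω = 2π × 964/60 = 100.9 rad/s; P_out = τω = 128 × 100.9 = 12915 W
P_in = √3·V_L·I_L·cosφ = 1.732 × 400 × 26.7 × 0.863 = 15964 W
η = P_out / P_in = 12915 / 15964 = 0.809 = 80.9%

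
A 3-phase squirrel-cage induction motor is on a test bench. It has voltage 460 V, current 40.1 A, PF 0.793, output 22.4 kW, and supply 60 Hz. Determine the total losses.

2.94 kW

P_in = √3·V·I·cosφ = 1.732×460×40.1×0.793 = 25335 W
P_out = 22400 W
Losses = P_in − P_out = 25335 − 22400 = 2935 W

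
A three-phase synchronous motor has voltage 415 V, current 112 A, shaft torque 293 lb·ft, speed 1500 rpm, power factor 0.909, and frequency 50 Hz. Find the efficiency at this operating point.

85.3 %

τ = 293 lb·ft × 1.356 = 397.3 N·m
ω = 2π × 1500/60 = 157.1 rad/s; P_out = τω = 397.3 × 157.1 = 62416 W
P_in = √3·V_L·I_L·cosφ = 1.732 × 415 × 112 × 0.909 = 73178 W
η = P_out / P_in = 62416 / 73178 = 0.853 = 85.3%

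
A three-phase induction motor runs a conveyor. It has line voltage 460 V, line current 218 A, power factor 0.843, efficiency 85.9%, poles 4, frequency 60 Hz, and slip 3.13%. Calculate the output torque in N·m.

P_in = √3·V·I·cosφ = 1.732 × 460 × 218 × 0.843 = 146416 W
P_out = η·P_in = 0.859 × 146416 = 125771 W
n_s = 120×60/4 = 1800 rpm; n = 1800×(1−0.0313) = 1744 rpm
ω = 2π×1744/60 = 182.6 rad/s
τ = P_out/ω = 125771/182.6 = 689 N·m

689 N·m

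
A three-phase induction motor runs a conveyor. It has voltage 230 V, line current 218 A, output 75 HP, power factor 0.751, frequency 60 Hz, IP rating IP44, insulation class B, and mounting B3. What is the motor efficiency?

85.8 %

P_out = 75 × 746 = 55950 W
P_in = √3·V_L·I_L·cosφ = 1.732 × 230 × 218 × 0.751 = 65219 W
η = P_out / P_in = 55950 / 65219 = 0.858 = 85.8%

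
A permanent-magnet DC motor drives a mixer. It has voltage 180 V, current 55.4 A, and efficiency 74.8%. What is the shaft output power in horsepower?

P_in = V·I = 180 × 55.4 = 9972 W
P_out = η·P_in = 0.748 × 9972 = 7459 W
= 7459/746 = 10 HP

10 HP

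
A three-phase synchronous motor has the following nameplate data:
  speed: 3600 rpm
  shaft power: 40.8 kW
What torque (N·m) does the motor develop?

108 N·m

ω = 2π × 3600/60 = 377 rad/s
τ = P/ω = 40800/377 = 108 N·m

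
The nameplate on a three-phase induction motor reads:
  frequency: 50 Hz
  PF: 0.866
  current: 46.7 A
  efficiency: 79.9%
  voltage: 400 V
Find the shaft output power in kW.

22.4 kW

P_in = √3·V·I·cosφ = 1.732 × 400 × 46.7 × 0.866 = 28018 W
P_out = η·P_in = 0.799 × 28018 = 22386 W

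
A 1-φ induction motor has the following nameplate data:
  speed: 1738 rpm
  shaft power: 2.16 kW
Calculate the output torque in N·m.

11.9 N·m

ω = 2π × 1738/60 = 182 rad/s
τ = P/ω = 2160/182 = 11.9 N·m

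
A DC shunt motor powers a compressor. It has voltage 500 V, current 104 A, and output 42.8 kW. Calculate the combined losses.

P_in = V·I = 500×104 = 52000 W
P_out = 42800 W
Losses = P_in − P_out = 52000 − 42800 = 9200 W

9200 W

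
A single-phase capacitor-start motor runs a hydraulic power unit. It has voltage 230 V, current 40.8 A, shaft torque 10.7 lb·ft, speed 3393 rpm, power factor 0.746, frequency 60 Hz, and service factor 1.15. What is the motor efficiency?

73.6 %

τ = 10.7 lb·ft × 1.356 = 14.51 N·m
ω = 2π × 3393/60 = 355.3 rad/s; P_out = τω = 14.51 × 355.3 = 5155 W
P_in = V·I·cosφ = 230 × 40.8 × 0.746 = 7000 W
η = P_out / P_in = 5155 / 7000 = 0.736 = 73.6%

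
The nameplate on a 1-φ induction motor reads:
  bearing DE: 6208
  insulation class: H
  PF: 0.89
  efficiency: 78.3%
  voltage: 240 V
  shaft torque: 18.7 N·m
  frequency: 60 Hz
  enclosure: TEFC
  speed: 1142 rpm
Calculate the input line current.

13.4 A

ω = 2π×1142/60 = 119.6 rad/s; P_out = τω = 18.7 × 119.6 = 2237 W
P_in = P_out / η = 2237 / 0.783 = 2857 W
I = P_in / (V·cosφ) = 2857 / (240 × 0.89) = 13.4 A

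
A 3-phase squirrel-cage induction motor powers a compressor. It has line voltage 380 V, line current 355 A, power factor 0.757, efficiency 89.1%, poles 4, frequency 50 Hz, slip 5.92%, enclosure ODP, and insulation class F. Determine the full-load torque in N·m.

1070 N·m

P_in = √3·V·I·cosφ = 1.732 × 380 × 355 × 0.757 = 176871 W
P_out = η·P_in = 0.891 × 176871 = 157592 W
n_s = 120×50/4 = 1500 rpm; n = 1500×(1−0.0592) = 1411 rpm
ω = 2π×1411/60 = 147.8 rad/s
τ = P_out/ω = 157592/147.8 = 1070 N·m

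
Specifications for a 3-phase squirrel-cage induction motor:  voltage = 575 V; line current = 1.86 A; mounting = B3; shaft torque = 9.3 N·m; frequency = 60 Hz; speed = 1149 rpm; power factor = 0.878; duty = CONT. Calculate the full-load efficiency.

ω = 2π × 1149/60 = 120.3 rad/s; P_out = τω = 9.3 × 120.3 = 1119 W
P_in = √3·V_L·I_L·cosφ = 1.732 × 575 × 1.86 × 0.878 = 1626 W
η = P_out / P_in = 1119 / 1626 = 0.688 = 68.8%

68.8 %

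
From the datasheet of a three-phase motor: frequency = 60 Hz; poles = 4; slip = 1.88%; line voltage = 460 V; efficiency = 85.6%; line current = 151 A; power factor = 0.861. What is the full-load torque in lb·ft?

P_in = √3·V·I·cosφ = 1.732 × 460 × 151 × 0.861 = 103582 W
P_out = η·P_in = 0.856 × 103582 = 88666 W
n_s = 120×60/4 = 1800 rpm; n = 1800×(1−0.0188) = 1766 rpm
ω = 2π×1766/60 = 184.9 rad/s
τ = P_out/ω = 88666/184.9 = 479.5 N·m
In lb·ft: 479.5/1.356 = 354 lb·ft

354 lb·ft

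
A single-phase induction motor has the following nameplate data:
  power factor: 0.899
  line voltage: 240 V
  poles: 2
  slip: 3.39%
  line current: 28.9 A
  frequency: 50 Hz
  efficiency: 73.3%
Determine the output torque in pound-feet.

P_in = V·I·cosφ = 240 × 28.9 × 0.899 = 6235 W
P_out = η·P_in = 0.733 × 6235 = 4570 W
n_s = 120×50/2 = 3000 rpm; n = 3000×(1−0.0339) = 2898 rpm
ω = 2π×2898/60 = 303.5 rad/s
τ = P_out/ω = 4570/303.5 = 15.06 N·m
In lb·ft: 15.06/1.356 = 11.1 lb·ft

11.1 lb·ft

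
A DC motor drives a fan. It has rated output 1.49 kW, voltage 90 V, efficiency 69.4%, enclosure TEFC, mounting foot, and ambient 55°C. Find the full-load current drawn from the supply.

P_out = 1.49 kW = 1490 W
P_in = P_out / η = 1490 / 0.694 = 2147 W
I = P_in / V = 2147 / 90 = 23.9 A

23.9 A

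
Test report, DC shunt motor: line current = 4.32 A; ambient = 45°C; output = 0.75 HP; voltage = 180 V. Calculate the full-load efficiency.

P_out = 0.75 × 746 = 560 W
P_in = V·I = 180 × 4.32 = 778 W
η = P_out / P_in = 560 / 778 = 0.720 = 72.0%

72.0 %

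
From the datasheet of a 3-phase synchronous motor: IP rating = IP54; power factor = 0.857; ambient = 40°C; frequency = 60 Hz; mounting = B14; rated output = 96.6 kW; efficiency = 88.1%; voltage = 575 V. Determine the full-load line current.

128 A

P_out = 96.6 kW = 96600 W
P_in = P_out / η = 96600 / 0.881 = 109648 W
I_L = P_in / (√3·V_L·cosφ) = 109648 / (1.732 × 575 × 0.857) = 128 A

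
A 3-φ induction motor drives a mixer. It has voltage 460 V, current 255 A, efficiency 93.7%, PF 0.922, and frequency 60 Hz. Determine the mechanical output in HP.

P_in = √3·V·I·cosφ = 1.732 × 460 × 255 × 0.922 = 187317 W
P_out = η·P_in = 0.937 × 187317 = 175516 W
= 175516/746 = 235 HP

235 HP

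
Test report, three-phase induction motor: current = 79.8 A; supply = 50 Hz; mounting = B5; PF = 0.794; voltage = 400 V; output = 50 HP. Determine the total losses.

P_in = √3·V·I·cosφ = 1.732×400×79.8×0.794 = 43897 W
P_out = 50×746 = 37300 W
Losses = P_in − P_out = 43897 − 37300 = 6597 W

6600 W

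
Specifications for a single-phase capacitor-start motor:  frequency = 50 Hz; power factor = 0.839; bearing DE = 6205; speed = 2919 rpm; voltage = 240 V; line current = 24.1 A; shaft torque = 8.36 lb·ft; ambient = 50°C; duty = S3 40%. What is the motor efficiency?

τ = 8.36 lb·ft × 1.356 = 11.34 N·m
ω = 2π × 2919/60 = 305.7 rad/s; P_out = τω = 11.34 × 305.7 = 3467 W
P_in = V·I·cosφ = 240 × 24.1 × 0.839 = 4853 W
η = P_out / P_in = 3467 / 4853 = 0.714 = 71.4%

71.4 %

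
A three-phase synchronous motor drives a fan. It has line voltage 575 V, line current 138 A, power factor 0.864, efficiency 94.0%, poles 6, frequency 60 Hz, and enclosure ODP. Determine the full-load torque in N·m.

888 N·m

P_in = √3·V·I·cosφ = 1.732 × 575 × 138 × 0.864 = 118743 W
P_out = η·P_in = 0.94 × 118743 = 111618 W
n = n_s = 120×60/6 = 1200 rpm (synchronous)
ω = 2π×1200/60 = 125.7 rad/s
τ = P_out/ω = 111618/125.7 = 888 N·m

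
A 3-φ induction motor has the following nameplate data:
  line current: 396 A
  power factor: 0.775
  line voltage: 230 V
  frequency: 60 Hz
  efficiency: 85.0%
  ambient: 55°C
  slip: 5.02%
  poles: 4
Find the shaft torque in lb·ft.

428 lb·ft

P_in = √3·V·I·cosφ = 1.732 × 230 × 396 × 0.775 = 122257 W
P_out = η·P_in = 0.85 × 122257 = 103918 W
n_s = 120×60/4 = 1800 rpm; n = 1800×(1−0.0502) = 1710 rpm
ω = 2π×1710/60 = 179.1 rad/s
τ = P_out/ω = 103918/179.1 = 580.2 N·m
In lb·ft: 580.2/1.356 = 428 lb·ft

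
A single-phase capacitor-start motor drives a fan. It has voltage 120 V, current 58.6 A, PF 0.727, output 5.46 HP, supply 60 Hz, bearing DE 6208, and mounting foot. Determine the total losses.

1040 W

P_in = V·I·cosφ = 120×58.6×0.727 = 5112 W
P_out = 5.46×746 = 4073 W
Losses = P_in − P_out = 5112 − 4073 = 1039 W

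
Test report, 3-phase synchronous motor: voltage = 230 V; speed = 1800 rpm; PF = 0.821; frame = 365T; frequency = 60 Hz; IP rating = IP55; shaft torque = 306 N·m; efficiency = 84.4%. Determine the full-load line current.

209 A

ω = 2π×1800/60 = 188.5 rad/s; P_out = τω = 306 × 188.5 = 57681 W
P_in = P_out / η = 57681 / 0.844 = 68342 W
I_L = P_in / (√3·V_L·cosφ) = 68342 / (1.732 × 230 × 0.821) = 209 A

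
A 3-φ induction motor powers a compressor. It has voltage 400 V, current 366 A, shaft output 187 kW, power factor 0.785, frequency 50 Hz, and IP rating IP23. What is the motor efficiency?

93.9 %

P_out = 187 kW = 187000 W
P_in = √3·V_L·I_L·cosφ = 1.732 × 400 × 366 × 0.785 = 199048 W
η = P_out / P_in = 187000 / 199048 = 0.939 = 93.9%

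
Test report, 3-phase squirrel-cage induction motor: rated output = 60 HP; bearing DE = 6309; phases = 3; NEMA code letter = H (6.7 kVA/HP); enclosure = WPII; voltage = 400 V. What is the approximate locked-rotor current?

S_LR = 6.7 × 60 = 402 kVA
I_LR = S_LR/(√3·V_L) = 402000/(1.732×400) = 580 A

580 A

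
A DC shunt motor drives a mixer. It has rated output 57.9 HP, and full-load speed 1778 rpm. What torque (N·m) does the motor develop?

232 N·m

P_out = 57.9 × 746 = 43193 W
ω = 2π × 1778/60 = 186.2 rad/s
τ = P_out/ω = 43193/186.2 = 232 N·m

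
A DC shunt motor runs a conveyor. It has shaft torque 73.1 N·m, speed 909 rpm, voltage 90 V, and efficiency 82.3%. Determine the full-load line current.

ω = 2π×909/60 = 95.19 rad/s; P_out = τω = 73.1 × 95.19 = 6958 W
P_in = P_out / η = 6958 / 0.823 = 8454 W
I = P_in / V = 8454 / 90 = 93.9 A

93.9 A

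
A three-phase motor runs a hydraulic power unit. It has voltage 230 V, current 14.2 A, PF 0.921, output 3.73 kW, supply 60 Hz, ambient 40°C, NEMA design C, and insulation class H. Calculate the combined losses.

1.48 kW

P_in = √3·V·I·cosφ = 1.732×230×14.2×0.921 = 5210 W
P_out = 3730 W
Losses = P_in − P_out = 5210 − 3730 = 1480 W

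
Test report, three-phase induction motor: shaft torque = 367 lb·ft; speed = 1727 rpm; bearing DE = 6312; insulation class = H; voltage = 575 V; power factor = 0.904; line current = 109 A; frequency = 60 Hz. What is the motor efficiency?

91.7 %

τ = 367 lb·ft × 1.356 = 497.7 N·m
ω = 2π × 1727/60 = 180.9 rad/s; P_out = τω = 497.7 × 180.9 = 90034 W
P_in = √3·V_L·I_L·cosφ = 1.732 × 575 × 109 × 0.904 = 98132 W
η = P_out / P_in = 90034 / 98132 = 0.917 = 91.7%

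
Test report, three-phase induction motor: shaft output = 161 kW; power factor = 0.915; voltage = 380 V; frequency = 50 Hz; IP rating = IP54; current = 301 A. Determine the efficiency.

88.8 %

P_out = 161 kW = 161000 W
P_in = √3·V_L·I_L·cosφ = 1.732 × 380 × 301 × 0.915 = 181267 W
η = P_out / P_in = 161000 / 181267 = 0.888 = 88.8%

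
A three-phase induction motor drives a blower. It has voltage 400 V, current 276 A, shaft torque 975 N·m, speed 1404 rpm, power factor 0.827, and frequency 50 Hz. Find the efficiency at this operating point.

ω = 2π × 1404/60 = 147 rad/s; P_out = τω = 975 × 147 = 143325 W
P_in = √3·V_L·I_L·cosφ = 1.732 × 400 × 276 × 0.827 = 158133 W
η = P_out / P_in = 143325 / 158133 = 0.906 = 90.6%

90.6 %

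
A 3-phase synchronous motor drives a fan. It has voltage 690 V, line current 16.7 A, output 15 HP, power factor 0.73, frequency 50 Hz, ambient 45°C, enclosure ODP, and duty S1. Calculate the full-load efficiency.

P_out = 15 × 746 = 11190 W
P_in = √3·V_L·I_L·cosφ = 1.732 × 690 × 16.7 × 0.73 = 14569 W
η = P_out / P_in = 11190 / 14569 = 0.768 = 76.8%

76.8 %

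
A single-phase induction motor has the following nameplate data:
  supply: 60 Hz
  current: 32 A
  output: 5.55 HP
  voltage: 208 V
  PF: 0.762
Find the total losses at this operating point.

932 W

P_in = V·I·cosφ = 208×32×0.762 = 5072 W
P_out = 5.55×746 = 4140 W
Losses = P_in − P_out = 5072 − 4140 = 932 W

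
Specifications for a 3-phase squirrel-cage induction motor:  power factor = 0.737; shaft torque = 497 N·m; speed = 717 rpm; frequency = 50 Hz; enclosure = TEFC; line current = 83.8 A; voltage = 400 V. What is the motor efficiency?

87.2 %

ω = 2π × 717/60 = 75.08 rad/s; P_out = τω = 497 × 75.08 = 37315 W
P_in = √3·V_L·I_L·cosφ = 1.732 × 400 × 83.8 × 0.737 = 42788 W
η = P_out / P_in = 37315 / 42788 = 0.872 = 87.2%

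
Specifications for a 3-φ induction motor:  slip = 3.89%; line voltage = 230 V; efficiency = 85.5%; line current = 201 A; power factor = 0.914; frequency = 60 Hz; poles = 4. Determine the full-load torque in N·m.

P_in = √3·V·I·cosφ = 1.732 × 230 × 201 × 0.914 = 73184 W
P_out = η·P_in = 0.855 × 73184 = 62572 W
n_s = 120×60/4 = 1800 rpm; n = 1800×(1−0.0389) = 1730 rpm
ω = 2π×1730/60 = 181.2 rad/s
τ = P_out/ω = 62572/181.2 = 345 N·m

345 N·m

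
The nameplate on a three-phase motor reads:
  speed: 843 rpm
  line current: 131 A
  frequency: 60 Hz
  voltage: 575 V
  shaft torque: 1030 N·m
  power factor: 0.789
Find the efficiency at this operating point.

ω = 2π × 843/60 = 88.28 rad/s; P_out = τω = 1030 × 88.28 = 90928 W
P_in = √3·V_L·I_L·cosφ = 1.732 × 575 × 131 × 0.789 = 102935 W
η = P_out / P_in = 90928 / 102935 = 0.883 = 88.3%

88.3 %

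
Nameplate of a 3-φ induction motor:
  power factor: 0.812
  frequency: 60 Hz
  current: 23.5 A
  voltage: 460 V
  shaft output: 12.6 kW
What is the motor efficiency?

82.9 %

P_out = 12.6 kW = 12600 W
P_in = √3·V_L·I_L·cosφ = 1.732 × 460 × 23.5 × 0.812 = 15203 W
η = P_out / P_in = 12600 / 15203 = 0.829 = 82.9%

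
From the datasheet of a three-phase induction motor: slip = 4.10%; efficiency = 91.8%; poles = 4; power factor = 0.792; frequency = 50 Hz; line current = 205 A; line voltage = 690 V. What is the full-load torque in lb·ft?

P_in = √3·V·I·cosφ = 1.732 × 690 × 205 × 0.792 = 194033 W
P_out = η·P_in = 0.918 × 194033 = 178122 W
n_s = 120×50/4 = 1500 rpm; n = 1500×(1−0.041) = 1439 rpm
ω = 2π×1439/60 = 150.7 rad/s
τ = P_out/ω = 178122/150.7 = 1182 N·m
In lb·ft: 1182/1.356 = 872 lb·ft

872 lb·ft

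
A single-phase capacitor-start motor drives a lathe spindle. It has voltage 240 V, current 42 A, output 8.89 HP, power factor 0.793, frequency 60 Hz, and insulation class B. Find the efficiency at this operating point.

P_out = 8.89 × 746 = 6632 W
P_in = V·I·cosφ = 240 × 42 × 0.793 = 7993 W
η = P_out / P_in = 6632 / 7993 = 0.830 = 83.0%

83.0 %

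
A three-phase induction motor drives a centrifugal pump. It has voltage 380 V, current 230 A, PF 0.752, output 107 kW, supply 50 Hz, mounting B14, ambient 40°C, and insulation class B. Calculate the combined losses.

P_in = √3·V·I·cosφ = 1.732×380×230×0.752 = 113835 W
P_out = 107000 W
Losses = P_in − P_out = 113835 − 107000 = 6835 W

6.84 kW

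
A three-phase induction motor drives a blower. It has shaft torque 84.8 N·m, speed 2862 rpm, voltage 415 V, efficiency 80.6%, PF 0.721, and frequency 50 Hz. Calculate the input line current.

ω = 2π×2862/60 = 299.7 rad/s; P_out = τω = 84.8 × 299.7 = 25415 W
P_in = P_out / η = 25415 / 0.806 = 31532 W
I_L = P_in / (√3·V_L·cosφ) = 31532 / (1.732 × 415 × 0.721) = 60.8 A

60.8 A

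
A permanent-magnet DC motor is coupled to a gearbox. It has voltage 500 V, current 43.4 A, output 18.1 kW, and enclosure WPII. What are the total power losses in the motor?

P_in = V·I = 500×43.4 = 21700 W
P_out = 18100 W
Losses = P_in − P_out = 21700 − 18100 = 3600 W

3.6 kW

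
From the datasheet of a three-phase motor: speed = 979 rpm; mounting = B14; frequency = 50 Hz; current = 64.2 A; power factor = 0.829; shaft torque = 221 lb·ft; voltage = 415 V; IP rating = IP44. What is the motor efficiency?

τ = 221 lb·ft × 1.356 = 299.7 N·m
ω = 2π × 979/60 = 102.5 rad/s; P_out = τω = 299.7 × 102.5 = 30719 W
P_in = √3·V_L·I_L·cosφ = 1.732 × 415 × 64.2 × 0.829 = 38255 W
η = P_out / P_in = 30719 / 38255 = 0.803 = 80.3%

80.3 %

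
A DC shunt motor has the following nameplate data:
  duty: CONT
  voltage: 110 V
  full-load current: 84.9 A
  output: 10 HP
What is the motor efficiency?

79.9 %

P_out = 10 × 746 = 7460 W
P_in = V·I = 110 × 84.9 = 9339 W
η = P_out / P_in = 7460 / 9339 = 0.799 = 79.9%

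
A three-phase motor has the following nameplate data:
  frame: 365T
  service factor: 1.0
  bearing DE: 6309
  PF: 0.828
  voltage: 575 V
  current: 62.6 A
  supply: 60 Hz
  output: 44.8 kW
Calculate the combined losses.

6.82 kW

P_in = √3·V·I·cosφ = 1.732×575×62.6×0.828 = 51620 W
P_out = 44800 W
Losses = P_in − P_out = 51620 − 44800 = 6820 W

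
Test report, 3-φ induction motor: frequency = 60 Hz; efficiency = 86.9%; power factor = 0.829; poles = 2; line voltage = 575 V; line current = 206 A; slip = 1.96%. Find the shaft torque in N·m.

P_in = √3·V·I·cosφ = 1.732 × 575 × 206 × 0.829 = 170074 W
P_out = η·P_in = 0.869 × 170074 = 147794 W
n_s = 120×60/2 = 3600 rpm; n = 3600×(1−0.0196) = 3529 rpm
ω = 2π×3529/60 = 369.6 rad/s
τ = P_out/ω = 147794/369.6 = 400 N·m

400 N·m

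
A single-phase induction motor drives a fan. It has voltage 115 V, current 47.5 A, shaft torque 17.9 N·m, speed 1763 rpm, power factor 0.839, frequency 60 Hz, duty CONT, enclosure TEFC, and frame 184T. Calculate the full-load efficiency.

ω = 2π × 1763/60 = 184.6 rad/s; P_out = τω = 17.9 × 184.6 = 3304 W
P_in = V·I·cosφ = 115 × 47.5 × 0.839 = 4583 W
η = P_out / P_in = 3304 / 4583 = 0.721 = 72.1%

72.1 %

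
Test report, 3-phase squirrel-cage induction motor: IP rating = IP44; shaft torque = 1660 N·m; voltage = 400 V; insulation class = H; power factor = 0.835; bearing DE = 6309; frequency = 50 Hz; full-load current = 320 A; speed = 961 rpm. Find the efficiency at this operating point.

ω = 2π × 961/60 = 100.6 rad/s; P_out = τω = 1660 × 100.6 = 166996 W
P_in = √3·V_L·I_L·cosφ = 1.732 × 400 × 320 × 0.835 = 185116 W
η = P_out / P_in = 166996 / 185116 = 0.902 = 90.2%

90.2 %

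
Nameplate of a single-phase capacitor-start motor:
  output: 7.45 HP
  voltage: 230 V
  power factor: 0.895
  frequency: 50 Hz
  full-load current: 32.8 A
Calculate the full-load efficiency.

P_out = 7.45 × 746 = 5558 W
P_in = V·I·cosφ = 230 × 32.8 × 0.895 = 6752 W
η = P_out / P_in = 5558 / 6752 = 0.823 = 82.3%

82.3 %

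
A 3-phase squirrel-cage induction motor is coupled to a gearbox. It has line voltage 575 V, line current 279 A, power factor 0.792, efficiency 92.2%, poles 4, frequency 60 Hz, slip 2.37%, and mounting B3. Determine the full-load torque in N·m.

P_in = √3·V·I·cosφ = 1.732 × 575 × 279 × 0.792 = 220062 W
P_out = η·P_in = 0.922 × 220062 = 202897 W
n_s = 120×60/4 = 1800 rpm; n = 1800×(1−0.0237) = 1757 rpm
ω = 2π×1757/60 = 184 rad/s
τ = P_out/ω = 202897/184 = 1100 N·m

1100 N·m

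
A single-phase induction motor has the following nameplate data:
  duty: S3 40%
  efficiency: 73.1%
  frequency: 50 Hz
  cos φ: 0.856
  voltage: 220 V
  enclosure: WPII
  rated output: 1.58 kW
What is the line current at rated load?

P_out = 1.58 kW = 1580 W
P_in = P_out / η = 1580 / 0.731 = 2161 W
I = P_in / (V·cosφ) = 2161 / (220 × 0.856) = 11.5 A

11.5 A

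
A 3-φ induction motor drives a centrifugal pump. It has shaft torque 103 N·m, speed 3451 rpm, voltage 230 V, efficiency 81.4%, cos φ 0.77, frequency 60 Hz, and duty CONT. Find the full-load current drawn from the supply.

149 A

ω = 2π×3451/60 = 361.4 rad/s; P_out = τω = 103 × 361.4 = 37224 W
P_in = P_out / η = 37224 / 0.814 = 45730 W
I_L = P_in / (√3·V_L·cosφ) = 45730 / (1.732 × 230 × 0.77) = 149 A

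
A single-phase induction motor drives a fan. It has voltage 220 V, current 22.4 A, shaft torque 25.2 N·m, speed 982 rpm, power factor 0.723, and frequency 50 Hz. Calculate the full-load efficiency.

ω = 2π × 982/60 = 102.8 rad/s; P_out = τω = 25.2 × 102.8 = 2591 W
P_in = V·I·cosφ = 220 × 22.4 × 0.723 = 3563 W
η = P_out / P_in = 2591 / 3563 = 0.727 = 72.7%

72.7 %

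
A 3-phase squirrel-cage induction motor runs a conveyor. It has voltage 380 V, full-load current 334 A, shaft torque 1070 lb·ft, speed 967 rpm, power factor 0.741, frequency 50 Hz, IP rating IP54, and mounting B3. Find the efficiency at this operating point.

τ = 1070 lb·ft × 1.356 = 1451 N·m
ω = 2π × 967/60 = 101.3 rad/s; P_out = τω = 1451 × 101.3 = 146986 W
P_in = √3·V_L·I_L·cosφ = 1.732 × 380 × 334 × 0.741 = 162891 W
η = P_out / P_in = 146986 / 162891 = 0.902 = 90.2%

90.2 %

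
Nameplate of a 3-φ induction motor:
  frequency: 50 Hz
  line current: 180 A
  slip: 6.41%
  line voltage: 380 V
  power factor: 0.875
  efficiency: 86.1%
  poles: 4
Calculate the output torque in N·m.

607 N·m

P_in = √3·V·I·cosφ = 1.732 × 380 × 180 × 0.875 = 103660 W
P_out = η·P_in = 0.861 × 103660 = 89251 W
n_s = 120×50/4 = 1500 rpm; n = 1500×(1−0.0641) = 1404 rpm
ω = 2π×1404/60 = 147 rad/s
τ = P_out/ω = 89251/147 = 607 N·m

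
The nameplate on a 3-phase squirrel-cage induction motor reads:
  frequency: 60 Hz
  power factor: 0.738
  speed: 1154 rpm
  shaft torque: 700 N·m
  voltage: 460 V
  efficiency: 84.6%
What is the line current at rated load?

ω = 2π×1154/60 = 120.8 rad/s; P_out = τω = 700 × 120.8 = 84560 W
P_in = P_out / η = 84560 / 0.846 = 99953 W
I_L = P_in / (√3·V_L·cosφ) = 99953 / (1.732 × 460 × 0.738) = 170 A

170 A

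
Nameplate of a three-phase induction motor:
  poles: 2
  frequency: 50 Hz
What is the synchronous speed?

n_s = 120f/p = 120×50/2 = 3000 rpm

3000 rpm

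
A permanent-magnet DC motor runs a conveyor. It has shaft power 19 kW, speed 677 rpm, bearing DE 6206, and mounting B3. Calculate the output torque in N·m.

ω = 2π × 677/60 = 70.9 rad/s
τ = P/ω = 19000/70.9 = 268 N·m

268 N·m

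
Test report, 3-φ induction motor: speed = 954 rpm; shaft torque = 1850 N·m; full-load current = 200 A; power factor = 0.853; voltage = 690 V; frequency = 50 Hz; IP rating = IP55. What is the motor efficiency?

ω = 2π × 954/60 = 99.9 rad/s; P_out = τω = 1850 × 99.9 = 184815 W
P_in = √3·V_L·I_L·cosφ = 1.732 × 690 × 200 × 0.853 = 203881 W
η = P_out / P_in = 184815 / 203881 = 0.906 = 90.6%

90.6 %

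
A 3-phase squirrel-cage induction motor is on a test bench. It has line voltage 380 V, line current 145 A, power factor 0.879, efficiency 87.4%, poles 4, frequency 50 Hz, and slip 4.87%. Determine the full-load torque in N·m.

P_in = √3·V·I·cosφ = 1.732 × 380 × 145 × 0.879 = 83886 W
P_out = η·P_in = 0.874 × 83886 = 73316 W
n_s = 120×50/4 = 1500 rpm; n = 1500×(1−0.0487) = 1427 rpm
ω = 2π×1427/60 = 149.4 rad/s
τ = P_out/ω = 73316/149.4 = 491 N·m

491 N·m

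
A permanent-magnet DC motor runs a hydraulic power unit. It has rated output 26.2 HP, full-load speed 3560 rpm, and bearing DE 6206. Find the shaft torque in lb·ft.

P_out = 26.2 × 746 = 19545 W
ω = 2π × 3560/60 = 372.8 rad/s
τ = P_out/ω = 19545/372.8 = 52.43 N·m
In lb·ft: 52.43/1.356 = 38.7 lb·ft

38.7 lb·ft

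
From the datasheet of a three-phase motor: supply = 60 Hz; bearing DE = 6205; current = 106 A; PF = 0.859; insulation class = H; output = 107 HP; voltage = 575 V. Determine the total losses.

P_in = √3·V·I·cosφ = 1.732×575×106×0.859 = 90681 W
P_out = 107×746 = 79822 W
Losses = P_in − P_out = 90681 − 79822 = 10859 W

10900 W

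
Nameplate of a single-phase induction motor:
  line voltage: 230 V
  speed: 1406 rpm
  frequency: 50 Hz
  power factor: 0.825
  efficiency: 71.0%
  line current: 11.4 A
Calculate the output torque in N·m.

10.4 N·m

P_in = V·I·cosφ = 230 × 11.4 × 0.825 = 2163 W
P_out = η·P_in = 0.71 × 2163 = 1536 W
n = 1406 rpm
ω = 2π×1406/60 = 147.2 rad/s
τ = P_out/ω = 1536/147.2 = 10.4 N·m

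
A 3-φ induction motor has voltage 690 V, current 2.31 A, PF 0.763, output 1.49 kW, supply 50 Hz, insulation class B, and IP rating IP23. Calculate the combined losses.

P_in = √3·V·I·cosφ = 1.732×690×2.31×0.763 = 2106 W
P_out = 1490 W
Losses = P_in − P_out = 2106 − 1490 = 616 W

616 W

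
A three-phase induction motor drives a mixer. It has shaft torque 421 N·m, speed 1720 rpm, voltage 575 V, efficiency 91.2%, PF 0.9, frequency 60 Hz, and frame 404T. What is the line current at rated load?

ω = 2π×1720/60 = 180.1 rad/s; P_out = τω = 421 × 180.1 = 75822 W
P_in = P_out / η = 75822 / 0.912 = 83138 W
I_L = P_in / (√3·V_L·cosφ) = 83138 / (1.732 × 575 × 0.9) = 92.8 A

92.8 A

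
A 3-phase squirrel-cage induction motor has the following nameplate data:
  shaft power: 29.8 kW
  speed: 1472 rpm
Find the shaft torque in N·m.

193 N·m

ω = 2π × 1472/60 = 154.1 rad/s
τ = P/ω = 29800/154.1 = 193 N·m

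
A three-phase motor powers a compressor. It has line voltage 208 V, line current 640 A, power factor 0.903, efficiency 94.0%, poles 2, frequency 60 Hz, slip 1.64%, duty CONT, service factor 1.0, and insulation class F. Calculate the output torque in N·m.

P_in = √3·V·I·cosφ = 1.732 × 208 × 640 × 0.903 = 208199 W
P_out = η·P_in = 0.94 × 208199 = 195707 W
n_s = 120×60/2 = 3600 rpm; n = 3600×(1−0.0164) = 3541 rpm
ω = 2π×3541/60 = 370.8 rad/s
τ = P_out/ω = 195707/370.8 = 528 N·m

528 N·m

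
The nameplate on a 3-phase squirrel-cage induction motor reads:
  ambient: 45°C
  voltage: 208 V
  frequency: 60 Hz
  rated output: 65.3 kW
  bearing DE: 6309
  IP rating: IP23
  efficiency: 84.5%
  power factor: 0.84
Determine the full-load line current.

255 A

P_out = 65.3 kW = 65300 W
P_in = P_out / η = 65300 / 0.845 = 77278 W
I_L = P_in / (√3·V_L·cosφ) = 77278 / (1.732 × 208 × 0.84) = 255 A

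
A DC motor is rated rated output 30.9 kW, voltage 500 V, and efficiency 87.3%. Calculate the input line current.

70.8 A

P_out = 30.9 kW = 30900 W
P_in = P_out / η = 30900 / 0.873 = 35395 W
I = P_in / V = 35395 / 500 = 70.8 A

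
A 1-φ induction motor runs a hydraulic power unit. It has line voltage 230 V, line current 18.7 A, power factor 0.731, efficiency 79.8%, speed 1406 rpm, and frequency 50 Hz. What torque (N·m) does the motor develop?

P_in = V·I·cosφ = 230 × 18.7 × 0.731 = 3144 W
P_out = η·P_in = 0.798 × 3144 = 2509 W
n = 1406 rpm
ω = 2π×1406/60 = 147.2 rad/s
τ = P_out/ω = 2509/147.2 = 17 N·m

17 N·m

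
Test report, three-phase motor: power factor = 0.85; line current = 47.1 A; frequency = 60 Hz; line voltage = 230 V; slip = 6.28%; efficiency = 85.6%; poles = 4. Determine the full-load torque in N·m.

77.3 N·m

P_in = √3·V·I·cosφ = 1.732 × 230 × 47.1 × 0.85 = 15948 W
P_out = η·P_in = 0.856 × 15948 = 13651 W
n_s = 120×60/4 = 1800 rpm; n = 1800×(1−0.0628) = 1687 rpm
ω = 2π×1687/60 = 176.7 rad/s
τ = P_out/ω = 13651/176.7 = 77.3 N·m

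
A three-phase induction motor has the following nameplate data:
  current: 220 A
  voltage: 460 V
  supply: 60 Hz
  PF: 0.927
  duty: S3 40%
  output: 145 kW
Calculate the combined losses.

P_in = √3·V·I·cosφ = 1.732×460×220×0.927 = 162483 W
P_out = 145000 W
Losses = P_in − P_out = 162483 − 145000 = 17483 W

17500 W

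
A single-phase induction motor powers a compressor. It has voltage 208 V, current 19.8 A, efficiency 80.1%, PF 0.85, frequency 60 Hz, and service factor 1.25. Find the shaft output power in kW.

2.8 kW

P_in = V·I·cosφ = 208 × 19.8 × 0.85 = 3501 W
P_out = η·P_in = 0.801 × 3501 = 2804 W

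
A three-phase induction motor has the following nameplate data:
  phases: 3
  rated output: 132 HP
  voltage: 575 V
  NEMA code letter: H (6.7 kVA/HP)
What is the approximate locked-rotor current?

888 A

S_LR = 6.7 × 132 = 884.4 kVA
I_LR = S_LR/(√3·V_L) = 884400/(1.732×575) = 888 A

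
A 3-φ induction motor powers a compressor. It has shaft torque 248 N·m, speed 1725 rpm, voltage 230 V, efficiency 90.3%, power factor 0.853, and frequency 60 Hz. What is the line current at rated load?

146 A

ω = 2π×1725/60 = 180.6 rad/s; P_out = τω = 248 × 180.6 = 44789 W
P_in = P_out / η = 44789 / 0.903 = 49600 W
I_L = P_in / (√3·V_L·cosφ) = 49600 / (1.732 × 230 × 0.853) = 146 A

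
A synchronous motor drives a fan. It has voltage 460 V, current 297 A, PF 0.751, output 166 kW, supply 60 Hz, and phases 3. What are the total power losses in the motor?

11700 W

P_in = √3·V·I·cosφ = 1.732×460×297×0.751 = 177706 W
P_out = 166000 W
Losses = P_in − P_out = 177706 − 166000 = 11706 W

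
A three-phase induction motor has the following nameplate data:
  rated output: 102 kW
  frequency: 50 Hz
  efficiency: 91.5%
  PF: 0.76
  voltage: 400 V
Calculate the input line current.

P_out = 102 kW = 102000 W
P_in = P_out / η = 102000 / 0.915 = 111475 W
I_L = P_in / (√3·V_L·cosφ) = 111475 / (1.732 × 400 × 0.76) = 212 A

212 A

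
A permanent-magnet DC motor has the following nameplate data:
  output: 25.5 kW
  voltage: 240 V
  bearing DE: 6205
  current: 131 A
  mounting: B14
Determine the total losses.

5.94 kW

P_in = V·I = 240×131 = 31440 W
P_out = 25500 W
Losses = P_in − P_out = 31440 − 25500 = 5940 W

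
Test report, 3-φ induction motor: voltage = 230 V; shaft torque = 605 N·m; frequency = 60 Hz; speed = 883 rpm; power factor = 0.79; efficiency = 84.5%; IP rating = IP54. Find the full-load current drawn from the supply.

210 A

ω = 2π×883/60 = 92.47 rad/s; P_out = τω = 605 × 92.47 = 55944 W
P_in = P_out / η = 55944 / 0.845 = 66206 W
I_L = P_in / (√3·V_L·cosφ) = 66206 / (1.732 × 230 × 0.79) = 210 A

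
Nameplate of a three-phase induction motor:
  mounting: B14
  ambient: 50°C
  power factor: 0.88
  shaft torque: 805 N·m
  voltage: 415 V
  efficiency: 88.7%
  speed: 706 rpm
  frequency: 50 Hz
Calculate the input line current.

106 A

ω = 2π×706/60 = 73.93 rad/s; P_out = τω = 805 × 73.93 = 59514 W
P_in = P_out / η = 59514 / 0.887 = 67096 W
I_L = P_in / (√3·V_L·cosφ) = 67096 / (1.732 × 415 × 0.88) = 106 A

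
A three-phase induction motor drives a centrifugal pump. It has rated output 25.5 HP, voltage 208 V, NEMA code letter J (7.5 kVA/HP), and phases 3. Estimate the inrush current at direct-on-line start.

531 A

S_LR = 7.5 × 25.5 = 191.25 kVA
I_LR = S_LR/(√3·V_L) = 191250/(1.732×208) = 531 A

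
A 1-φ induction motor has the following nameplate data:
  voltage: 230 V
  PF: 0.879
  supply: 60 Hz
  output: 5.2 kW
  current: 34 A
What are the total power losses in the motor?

1.67 kW

P_in = V·I·cosφ = 230×34×0.879 = 6874 W
P_out = 5200 W
Losses = P_in − P_out = 6874 − 5200 = 1674 W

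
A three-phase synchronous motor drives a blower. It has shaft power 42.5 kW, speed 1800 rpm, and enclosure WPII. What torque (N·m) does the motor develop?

ω = 2π × 1800/60 = 188.5 rad/s
τ = P/ω = 42500/188.5 = 225 N·m

225 N·m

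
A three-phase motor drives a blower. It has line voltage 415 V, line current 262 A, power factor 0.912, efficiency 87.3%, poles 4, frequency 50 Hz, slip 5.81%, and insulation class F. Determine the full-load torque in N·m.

1010 N·m

P_in = √3·V·I·cosφ = 1.732 × 415 × 262 × 0.912 = 171748 W
P_out = η·P_in = 0.873 × 171748 = 149936 W
n_s = 120×50/4 = 1500 rpm; n = 1500×(1−0.0581) = 1413 rpm
ω = 2π×1413/60 = 148 rad/s
τ = P_out/ω = 149936/148 = 1010 N·m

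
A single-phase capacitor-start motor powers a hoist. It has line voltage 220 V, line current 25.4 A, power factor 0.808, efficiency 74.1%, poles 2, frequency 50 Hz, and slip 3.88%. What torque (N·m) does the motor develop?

11.1 N·m

P_in = V·I·cosφ = 220 × 25.4 × 0.808 = 4515 W
P_out = η·P_in = 0.741 × 4515 = 3346 W
n_s = 120×50/2 = 3000 rpm; n = 3000×(1−0.0388) = 2884 rpm
ω = 2π×2884/60 = 302 rad/s
τ = P_out/ω = 3346/302 = 11.1 N·m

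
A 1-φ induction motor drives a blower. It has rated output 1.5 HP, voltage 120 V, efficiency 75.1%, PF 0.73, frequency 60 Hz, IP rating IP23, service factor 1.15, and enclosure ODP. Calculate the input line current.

17 A

P_out = 1.5 × 746 = 1119 W
P_in = P_out / η = 1119 / 0.751 = 1490 W
I = P_in / (V·cosφ) = 1490 / (120 × 0.73) = 17 A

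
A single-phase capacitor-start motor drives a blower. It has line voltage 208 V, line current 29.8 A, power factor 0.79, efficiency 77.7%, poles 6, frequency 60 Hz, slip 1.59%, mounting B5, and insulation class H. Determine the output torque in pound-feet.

P_in = V·I·cosφ = 208 × 29.8 × 0.79 = 4897 W
P_out = η·P_in = 0.777 × 4897 = 3805 W
n_s = 120×60/6 = 1200 rpm; n = 1200×(1−0.0159) = 1181 rpm
ω = 2π×1181/60 = 123.7 rad/s
τ = P_out/ω = 3805/123.7 = 30.76 N·m
In lb·ft: 30.76/1.356 = 22.7 lb·ft

22.7 lb·ft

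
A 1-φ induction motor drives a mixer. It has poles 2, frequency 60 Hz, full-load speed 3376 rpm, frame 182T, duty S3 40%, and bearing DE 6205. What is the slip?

6.22 %

n_s = 120f/p = 120×60/2 = 3600 rpm
s = (n_s − n)/n_s = (3600 − 3376)/3600 = 0.0622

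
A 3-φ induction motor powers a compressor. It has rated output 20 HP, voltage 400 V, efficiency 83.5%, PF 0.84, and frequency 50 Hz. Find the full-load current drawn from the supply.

P_out = 20 × 746 = 14920 W
P_in = P_out / η = 14920 / 0.835 = 17868 W
I_L = P_in / (√3·V_L·cosφ) = 17868 / (1.732 × 400 × 0.84) = 30.7 A

30.7 A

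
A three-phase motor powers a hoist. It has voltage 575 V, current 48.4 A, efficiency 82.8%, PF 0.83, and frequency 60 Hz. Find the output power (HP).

P_in = √3·V·I·cosφ = 1.732 × 575 × 48.4 × 0.83 = 40007 W
P_out = η·P_in = 0.828 × 40007 = 33126 W
= 33126/746 = 44.4 HP

44.4 HP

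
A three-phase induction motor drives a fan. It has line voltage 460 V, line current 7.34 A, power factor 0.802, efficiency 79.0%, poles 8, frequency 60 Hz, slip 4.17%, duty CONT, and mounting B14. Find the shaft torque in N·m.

P_in = √3·V·I·cosφ = 1.732 × 460 × 7.34 × 0.802 = 4690 W
P_out = η·P_in = 0.79 × 4690 = 3705 W
n_s = 120×60/8 = 900 rpm; n = 900×(1−0.0417) = 862 rpm
ω = 2π×862/60 = 90.27 rad/s
τ = P_out/ω = 3705/90.27 = 41 N·m

41 N·m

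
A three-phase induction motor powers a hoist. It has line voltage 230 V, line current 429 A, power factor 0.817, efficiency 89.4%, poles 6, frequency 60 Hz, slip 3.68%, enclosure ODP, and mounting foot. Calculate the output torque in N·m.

1030 N·m

P_in = √3·V·I·cosφ = 1.732 × 230 × 429 × 0.817 = 139622 W
P_out = η·P_in = 0.894 × 139622 = 124822 W
n_s = 120×60/6 = 1200 rpm; n = 1200×(1−0.0368) = 1156 rpm
ω = 2π×1156/60 = 121.1 rad/s
τ = P_out/ω = 124822/121.1 = 1030 N·m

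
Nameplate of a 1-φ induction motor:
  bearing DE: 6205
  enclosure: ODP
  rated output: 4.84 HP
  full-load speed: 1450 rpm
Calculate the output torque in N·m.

P_out = 4.84 × 746 = 3611 W
ω = 2π × 1450/60 = 151.8 rad/s
τ = P_out/ω = 3611/151.8 = 23.8 N·m

23.8 N·m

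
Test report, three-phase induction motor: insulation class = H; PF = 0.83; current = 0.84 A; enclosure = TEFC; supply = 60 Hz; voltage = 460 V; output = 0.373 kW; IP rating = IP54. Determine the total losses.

182 W

P_in = √3·V·I·cosφ = 1.732×460×0.84×0.83 = 555 W
P_out = 373 W
Losses = P_in − P_out = 555 − 373 = 182 W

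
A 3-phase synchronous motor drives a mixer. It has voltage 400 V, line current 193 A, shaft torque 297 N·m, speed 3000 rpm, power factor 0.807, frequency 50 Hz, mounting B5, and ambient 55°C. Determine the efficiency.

86.5 %

ω = 2π × 3000/60 = 314.2 rad/s; P_out = τω = 297 × 314.2 = 93317 W
P_in = √3·V_L·I_L·cosφ = 1.732 × 400 × 193 × 0.807 = 107904 W
η = P_out / P_in = 93317 / 107904 = 0.865 = 86.5%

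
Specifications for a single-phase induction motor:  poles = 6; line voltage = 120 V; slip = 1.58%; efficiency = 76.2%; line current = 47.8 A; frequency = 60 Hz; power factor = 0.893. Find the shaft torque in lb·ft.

23.3 lb·ft

P_in = V·I·cosφ = 120 × 47.8 × 0.893 = 5122 W
P_out = η·P_in = 0.762 × 5122 = 3903 W
n_s = 120×60/6 = 1200 rpm; n = 1200×(1−0.0158) = 1181 rpm
ω = 2π×1181/60 = 123.7 rad/s
τ = P_out/ω = 3903/123.7 = 31.55 N·m
In lb·ft: 31.55/1.356 = 23.3 lb·ft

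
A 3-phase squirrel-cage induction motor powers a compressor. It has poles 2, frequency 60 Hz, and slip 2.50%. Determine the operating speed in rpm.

3510 rpm

n_s = 120f/p = 120×60/2 = 3600 rpm
n = n_s(1 − s) = 3600 × (1 − 0.025) = 3510 rpm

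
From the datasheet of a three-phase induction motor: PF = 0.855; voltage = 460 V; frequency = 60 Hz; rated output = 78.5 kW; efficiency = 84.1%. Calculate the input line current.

P_out = 78.5 kW = 78500 W
P_in = P_out / η = 78500 / 0.841 = 93341 W
I_L = P_in / (√3·V_L·cosφ) = 93341 / (1.732 × 460 × 0.855) = 137 A

137 A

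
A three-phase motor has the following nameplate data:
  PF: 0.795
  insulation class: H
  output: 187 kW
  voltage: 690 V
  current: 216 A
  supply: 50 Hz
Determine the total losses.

P_in = √3·V·I·cosφ = 1.732×690×216×0.795 = 205219 W
P_out = 187000 W
Losses = P_in − P_out = 205219 − 187000 = 18219 W

18.2 kW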